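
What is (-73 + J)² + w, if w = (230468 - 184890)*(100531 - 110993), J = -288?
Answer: -476706715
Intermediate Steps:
w = -476837036 (w = 45578*(-10462) = -476837036)
(-73 + J)² + w = (-73 - 288)² - 476837036 = (-361)² - 476837036 = 130321 - 476837036 = -476706715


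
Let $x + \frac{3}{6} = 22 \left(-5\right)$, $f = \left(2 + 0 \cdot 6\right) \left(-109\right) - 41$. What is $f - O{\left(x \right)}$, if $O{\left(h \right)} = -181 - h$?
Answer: $- \frac{377}{2} \approx -188.5$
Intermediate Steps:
$f = -259$ ($f = \left(2 + 0\right) \left(-109\right) - 41 = 2 \left(-109\right) - 41 = -218 - 41 = -259$)
$x = - \frac{221}{2}$ ($x = - \frac{1}{2} + 22 \left(-5\right) = - \frac{1}{2} - 110 = - \frac{221}{2} \approx -110.5$)
$f - O{\left(x \right)} = -259 - \left(-181 - - \frac{221}{2}\right) = -259 - \left(-181 + \frac{221}{2}\right) = -259 - - \frac{141}{2} = -259 + \frac{141}{2} = - \frac{377}{2}$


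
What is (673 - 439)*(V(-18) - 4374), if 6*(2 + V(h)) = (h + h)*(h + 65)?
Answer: -1089972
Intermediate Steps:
V(h) = -2 + h*(65 + h)/3 (V(h) = -2 + ((h + h)*(h + 65))/6 = -2 + ((2*h)*(65 + h))/6 = -2 + (2*h*(65 + h))/6 = -2 + h*(65 + h)/3)
(673 - 439)*(V(-18) - 4374) = (673 - 439)*((-2 + (1/3)*(-18)**2 + (65/3)*(-18)) - 4374) = 234*((-2 + (1/3)*324 - 390) - 4374) = 234*((-2 + 108 - 390) - 4374) = 234*(-284 - 4374) = 234*(-4658) = -1089972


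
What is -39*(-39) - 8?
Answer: 1513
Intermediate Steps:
-39*(-39) - 8 = 1521 - 8 = 1513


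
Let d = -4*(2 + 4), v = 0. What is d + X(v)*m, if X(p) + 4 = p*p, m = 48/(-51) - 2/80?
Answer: -3423/170 ≈ -20.135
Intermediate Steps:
m = -657/680 (m = 48*(-1/51) - 2*1/80 = -16/17 - 1/40 = -657/680 ≈ -0.96618)
X(p) = -4 + p² (X(p) = -4 + p*p = -4 + p²)
d = -24 (d = -4*6 = -24)
d + X(v)*m = -24 + (-4 + 0²)*(-657/680) = -24 + (-4 + 0)*(-657/680) = -24 - 4*(-657/680) = -24 + 657/170 = -3423/170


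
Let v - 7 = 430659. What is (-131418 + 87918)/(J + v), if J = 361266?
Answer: -375/6827 ≈ -0.054929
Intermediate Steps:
v = 430666 (v = 7 + 430659 = 430666)
(-131418 + 87918)/(J + v) = (-131418 + 87918)/(361266 + 430666) = -43500/791932 = -43500*1/791932 = -375/6827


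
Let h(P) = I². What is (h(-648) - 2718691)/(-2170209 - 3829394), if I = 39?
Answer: 2717170/5999603 ≈ 0.45289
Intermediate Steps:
h(P) = 1521 (h(P) = 39² = 1521)
(h(-648) - 2718691)/(-2170209 - 3829394) = (1521 - 2718691)/(-2170209 - 3829394) = -2717170/(-5999603) = -2717170*(-1/5999603) = 2717170/5999603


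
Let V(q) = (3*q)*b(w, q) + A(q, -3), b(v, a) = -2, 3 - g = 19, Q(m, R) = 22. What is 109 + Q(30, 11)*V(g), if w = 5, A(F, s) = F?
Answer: 1869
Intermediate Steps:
g = -16 (g = 3 - 1*19 = 3 - 19 = -16)
V(q) = -5*q (V(q) = (3*q)*(-2) + q = -6*q + q = -5*q)
109 + Q(30, 11)*V(g) = 109 + 22*(-5*(-16)) = 109 + 22*80 = 109 + 1760 = 1869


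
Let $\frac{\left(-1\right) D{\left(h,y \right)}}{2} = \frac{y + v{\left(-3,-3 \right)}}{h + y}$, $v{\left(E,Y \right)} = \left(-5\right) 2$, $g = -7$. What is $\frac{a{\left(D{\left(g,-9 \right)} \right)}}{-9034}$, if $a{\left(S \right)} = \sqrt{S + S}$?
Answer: $- \frac{i \sqrt{19}}{18068} \approx - 0.00024125 i$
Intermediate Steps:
$v{\left(E,Y \right)} = -10$
$D{\left(h,y \right)} = - \frac{2 \left(-10 + y\right)}{h + y}$ ($D{\left(h,y \right)} = - 2 \frac{y - 10}{h + y} = - 2 \frac{-10 + y}{h + y} = - \frac{2 \left(-10 + y\right)}{h + y}$)
$a{\left(S \right)} = \sqrt{2} \sqrt{S}$ ($a{\left(S \right)} = \sqrt{2 S} = \sqrt{2} \sqrt{S}$)
$\frac{a{\left(D{\left(g,-9 \right)} \right)}}{-9034} = \frac{\sqrt{2} \sqrt{\frac{2 \left(10 - -9\right)}{-7 - 9}}}{-9034} = \sqrt{2} \sqrt{\frac{2 \left(10 + 9\right)}{-16}} \left(- \frac{1}{9034}\right) = \sqrt{2} \sqrt{2 \left(- \frac{1}{16}\right) 19} \left(- \frac{1}{9034}\right) = \sqrt{2} \sqrt{- \frac{19}{8}} \left(- \frac{1}{9034}\right) = \sqrt{2} \frac{i \sqrt{38}}{4} \left(- \frac{1}{9034}\right) = \frac{i \sqrt{19}}{2} \left(- \frac{1}{9034}\right) = - \frac{i \sqrt{19}}{18068}$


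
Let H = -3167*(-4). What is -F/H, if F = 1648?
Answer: -412/3167 ≈ -0.13009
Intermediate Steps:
H = 12668
-F/H = -1648/12668 = -1*412/3167 = -412/3167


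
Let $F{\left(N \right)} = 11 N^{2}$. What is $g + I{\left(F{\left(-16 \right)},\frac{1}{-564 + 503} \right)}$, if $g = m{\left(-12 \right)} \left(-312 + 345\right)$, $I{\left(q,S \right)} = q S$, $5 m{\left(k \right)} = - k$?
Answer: $\frac{10076}{305} \approx 33.036$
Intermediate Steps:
$m{\left(k \right)} = - \frac{k}{5}$ ($m{\left(k \right)} = \frac{\left(-1\right) k}{5} = - \frac{k}{5}$)
$I{\left(q,S \right)} = S q$
$g = \frac{396}{5}$ ($g = \left(- \frac{1}{5}\right) \left(-12\right) \left(-312 + 345\right) = \frac{12}{5} \cdot 33 = \frac{396}{5} \approx 79.2$)
$g + I{\left(F{\left(-16 \right)},\frac{1}{-564 + 503} \right)} = \frac{396}{5} + \frac{11 \left(-16\right)^{2}}{-564 + 503} = \frac{396}{5} + \frac{11 \cdot 256}{-61} = \frac{396}{5} - \frac{2816}{61} = \frac{10076}{305}$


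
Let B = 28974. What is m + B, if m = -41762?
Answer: -12788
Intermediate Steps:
m + B = -41762 + 28974 = -12788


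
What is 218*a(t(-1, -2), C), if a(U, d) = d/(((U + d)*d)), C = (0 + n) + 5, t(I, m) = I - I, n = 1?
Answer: 109/3 ≈ 36.333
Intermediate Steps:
t(I, m) = 0
C = 6 (C = (0 + 1) + 5 = 1 + 5 = 6)
a(U, d) = 1/(U + d) (a(U, d) = d/((d*(U + d))) = d*(1/(d*(U + d))) = 1/(U + d))
218*a(t(-1, -2), C) = 218/(0 + 6) = 218/6 = 218*(⅙) = 109/3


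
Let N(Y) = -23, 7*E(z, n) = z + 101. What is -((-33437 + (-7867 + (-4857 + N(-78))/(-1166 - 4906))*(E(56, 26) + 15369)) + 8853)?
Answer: 643386143612/5313 ≈ 1.2110e+8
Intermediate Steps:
E(z, n) = 101/7 + z/7 (E(z, n) = (z + 101)/7 = (101 + z)/7 = 101/7 + z/7)
-((-33437 + (-7867 + (-4857 + N(-78))/(-1166 - 4906))*(E(56, 26) + 15369)) + 8853) = -((-33437 + (-7867 + (-4857 - 23)/(-1166 - 4906))*((101/7 + (1/7)*56) + 15369)) + 8853) = -((-33437 + (-7867 - 4880/(-6072))*((101/7 + 8) + 15369)) + 8853) = -((-33437 + (-7867 - 4880*(-1/6072))*(157/7 + 15369)) + 8853) = -((-33437 + (-7867 + 610/759)*(107740/7)) + 8853) = -((-33437 - 5970443/759*107740/7) + 8853) = -((-33437 - 643255528820/5313) + 8853) = -(-643433179601/5313 + 8853) = -1*(-643386143612/5313) = 643386143612/5313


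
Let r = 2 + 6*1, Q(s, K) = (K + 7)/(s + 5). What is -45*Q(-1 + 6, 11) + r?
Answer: -73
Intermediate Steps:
Q(s, K) = (7 + K)/(5 + s)
r = 8 (r = 2 + 6 = 8)
-45*Q(-1 + 6, 11) + r = -45*(7 + 11)/(5 + (-1 + 6)) + 8 = -45*18/(5 + 5) + 8 = -45*18/10 + 8 = -9*18/2 + 8 = -45*9/5 + 8 = -81 + 8 = -73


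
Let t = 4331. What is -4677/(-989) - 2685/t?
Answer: 17600622/4283359 ≈ 4.1091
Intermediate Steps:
-4677/(-989) - 2685/t = -4677/(-989) - 2685/4331 = -4677*(-1/989) - 2685*1/4331 = 4677/989 - 2685/4331 = 17600622/4283359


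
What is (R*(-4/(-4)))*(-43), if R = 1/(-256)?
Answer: 43/256 ≈ 0.16797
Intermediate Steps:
R = -1/256 ≈ -0.0039063
(R*(-4/(-4)))*(-43) = -(-1)/(64*(-4))*(-43) = -(-1)*(-1)/(64*4)*(-43) = -1/256*1*(-43) = -1/256*(-43) = 43/256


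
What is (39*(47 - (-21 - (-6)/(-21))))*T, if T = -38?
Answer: -708396/7 ≈ -1.0120e+5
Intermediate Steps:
(39*(47 - (-21 - (-6)/(-21))))*T = (39*(47 - (-21 - (-6)/(-21))))*(-38) = (39*(47 - (-21 - (-6)*(-1)/21)))*(-38) = (39*(47 - (-21 - 1*2/7)))*(-38) = (39*(47 - (-21 - 2/7)))*(-38) = (39*(47 - 1*(-149/7)))*(-38) = (39*(47 + 149/7))*(-38) = (39*(478/7))*(-38) = (18642/7)*(-38) = -708396/7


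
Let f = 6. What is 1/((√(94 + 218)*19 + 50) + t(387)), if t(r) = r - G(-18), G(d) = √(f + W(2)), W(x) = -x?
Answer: 145/25531 - 38*√78/76593 ≈ 0.0012977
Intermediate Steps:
G(d) = 2 (G(d) = √(6 - 1*2) = √(6 - 2) = √4 = 2)
t(r) = -2 + r (t(r) = r - 1*2 = r - 2 = -2 + r)
1/((√(94 + 218)*19 + 50) + t(387)) = 1/((√(94 + 218)*19 + 50) + (-2 + 387)) = 1/((√312*19 + 50) + 385) = 1/(((2*√78)*19 + 50) + 385) = 1/((38*√78 + 50) + 385) = 1/((50 + 38*√78) + 385) = 1/(435 + 38*√78)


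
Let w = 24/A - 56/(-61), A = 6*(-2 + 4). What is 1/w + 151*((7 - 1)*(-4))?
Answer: -645011/178 ≈ -3623.7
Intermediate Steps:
A = 12 (A = 6*2 = 12)
w = 178/61 (w = 24/12 - 56/(-61) = 24*(1/12) - 56*(-1/61) = 2 + 56/61 = 178/61 ≈ 2.9180)
1/w + 151*((7 - 1)*(-4)) = 1/(178/61) + 151*((7 - 1)*(-4)) = 61/178 + 151*(6*(-4)) = 61/178 + 151*(-24) = 61/178 - 3624 = -645011/178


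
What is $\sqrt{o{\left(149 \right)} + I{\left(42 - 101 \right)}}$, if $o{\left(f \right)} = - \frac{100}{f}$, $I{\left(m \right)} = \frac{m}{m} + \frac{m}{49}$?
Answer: $\frac{3 i \sqrt{105790}}{1043} \approx 0.93553 i$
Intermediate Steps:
$I{\left(m \right)} = 1 + \frac{m}{49}$ ($I{\left(m \right)} = 1 + m \frac{1}{49} = 1 + \frac{m}{49}$)
$\sqrt{o{\left(149 \right)} + I{\left(42 - 101 \right)}} = \sqrt{- \frac{100}{149} + \left(1 + \frac{42 - 101}{49}\right)} = \sqrt{\left(-100\right) \frac{1}{149} + \left(1 + \frac{42 - 101}{49}\right)} = \sqrt{- \frac{100}{149} + \left(1 + \frac{1}{49} \left(-59\right)\right)} = \sqrt{- \frac{100}{149} + \left(1 - \frac{59}{49}\right)} = \sqrt{- \frac{100}{149} - \frac{10}{49}} = \sqrt{- \frac{6390}{7301}} = \frac{3 i \sqrt{105790}}{1043}$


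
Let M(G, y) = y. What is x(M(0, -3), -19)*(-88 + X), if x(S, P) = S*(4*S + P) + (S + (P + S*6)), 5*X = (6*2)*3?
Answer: -21412/5 ≈ -4282.4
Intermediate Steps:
X = 36/5 (X = ((6*2)*3)/5 = (12*3)/5 = (1/5)*36 = 36/5 ≈ 7.2000)
x(S, P) = P + 7*S + S*(P + 4*S) (x(S, P) = S*(P + 4*S) + (S + (P + 6*S)) = S*(P + 4*S) + (P + 7*S) = P + 7*S + S*(P + 4*S))
x(M(0, -3), -19)*(-88 + X) = (-19 + 4*(-3)**2 + 7*(-3) - 19*(-3))*(-88 + 36/5) = (-19 + 4*9 - 21 + 57)*(-404/5) = (-19 + 36 - 21 + 57)*(-404/5) = 53*(-404/5) = -21412/5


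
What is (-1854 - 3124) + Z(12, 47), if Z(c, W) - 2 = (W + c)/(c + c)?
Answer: -119365/24 ≈ -4973.5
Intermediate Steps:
Z(c, W) = 2 + (W + c)/(2*c) (Z(c, W) = 2 + (W + c)/(c + c) = 2 + (W + c)/((2*c)) = 2 + (W + c)*(1/(2*c)) = 2 + (W + c)/(2*c))
(-1854 - 3124) + Z(12, 47) = (-1854 - 3124) + (½)*(47 + 5*12)/12 = -4978 + (½)*(1/12)*(47 + 60) = -4978 + (½)*(1/12)*107 = -4978 + 107/24 = -119365/24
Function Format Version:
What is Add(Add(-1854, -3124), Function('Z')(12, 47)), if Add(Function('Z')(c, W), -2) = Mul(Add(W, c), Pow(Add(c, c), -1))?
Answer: Rational(-119365, 24) ≈ -4973.5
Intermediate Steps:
Function('Z')(c, W) = Add(2, Mul(Rational(1, 2), Pow(c, -1), Add(W, c))) (Function('Z')(c, W) = Add(2, Mul(Add(W, c), Pow(Add(c, c), -1))) = Add(2, Mul(Add(W, c), Pow(Mul(2, c), -1))) = Add(2, Mul(Add(W, c), Mul(Rational(1, 2), Pow(c, -1)))) = Add(2, Mul(Rational(1, 2), Pow(c, -1), Add(W, c))))
Add(Add(-1854, -3124), Function('Z')(12, 47)) = Add(Add(-1854, -3124), Mul(Rational(1, 2), Pow(12, -1), Add(47, Mul(5, 12)))) = Add(-4978, Mul(Rational(1, 2), Rational(1, 12), Add(47, 60))) = Add(-4978, Mul(Rational(1, 2), Rational(1, 12), 107)) = Add(-4978, Rational(107, 24)) = Rational(-119365, 24)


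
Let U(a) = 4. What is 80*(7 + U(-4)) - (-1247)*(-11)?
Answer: -12837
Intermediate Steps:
80*(7 + U(-4)) - (-1247)*(-11) = 80*(7 + 4) - (-1247)*(-11) = 80*11 - 1*13717 = 880 - 13717 = -12837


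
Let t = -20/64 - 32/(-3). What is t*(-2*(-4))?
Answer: 497/6 ≈ 82.833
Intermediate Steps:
t = 497/48 (t = -20*1/64 - 32*(-⅓) = -5/16 + 32/3 = 497/48 ≈ 10.354)
t*(-2*(-4)) = 497*(-2*(-4))/48 = (497/48)*8 = 497/6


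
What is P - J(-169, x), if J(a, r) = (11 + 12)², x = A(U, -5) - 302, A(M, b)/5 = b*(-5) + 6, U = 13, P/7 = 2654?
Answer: 18049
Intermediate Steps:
P = 18578 (P = 7*2654 = 18578)
A(M, b) = 30 - 25*b (A(M, b) = 5*(b*(-5) + 6) = 5*(-5*b + 6) = 5*(6 - 5*b) = 30 - 25*b)
x = -147 (x = (30 - 25*(-5)) - 302 = (30 + 125) - 302 = 155 - 302 = -147)
J(a, r) = 529 (J(a, r) = 23² = 529)
P - J(-169, x) = 18578 - 1*529 = 18578 - 529 = 18049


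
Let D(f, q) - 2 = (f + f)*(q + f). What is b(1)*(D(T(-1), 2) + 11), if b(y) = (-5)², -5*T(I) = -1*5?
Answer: 475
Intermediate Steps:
T(I) = 1 (T(I) = -(-1)*5/5 = -⅕*(-5) = 1)
b(y) = 25
D(f, q) = 2 + 2*f*(f + q) (D(f, q) = 2 + (f + f)*(q + f) = 2 + (2*f)*(f + q) = 2 + 2*f*(f + q))
b(1)*(D(T(-1), 2) + 11) = 25*((2 + 2*1² + 2*1*2) + 11) = 25*((2 + 2*1 + 4) + 11) = 25*((2 + 2 + 4) + 11) = 25*(8 + 11) = 25*19 = 475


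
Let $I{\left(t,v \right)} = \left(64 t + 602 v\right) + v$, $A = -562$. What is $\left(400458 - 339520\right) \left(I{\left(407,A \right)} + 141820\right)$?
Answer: $-10421494884$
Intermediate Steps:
$I{\left(t,v \right)} = 64 t + 603 v$
$\left(400458 - 339520\right) \left(I{\left(407,A \right)} + 141820\right) = \left(400458 - 339520\right) \left(\left(64 \cdot 407 + 603 \left(-562\right)\right) + 141820\right) = 60938 \left(\left(26048 - 338886\right) + 141820\right) = 60938 \left(-312838 + 141820\right) = 60938 \left(-171018\right) = -10421494884$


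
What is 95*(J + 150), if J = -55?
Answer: 9025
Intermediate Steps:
95*(J + 150) = 95*(-55 + 150) = 95*95 = 9025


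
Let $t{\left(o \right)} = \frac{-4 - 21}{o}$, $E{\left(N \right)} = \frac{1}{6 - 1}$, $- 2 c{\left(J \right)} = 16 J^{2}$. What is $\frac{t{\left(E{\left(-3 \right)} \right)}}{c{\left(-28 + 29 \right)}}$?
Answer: $\frac{125}{8} \approx 15.625$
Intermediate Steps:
$c{\left(J \right)} = - 8 J^{2}$ ($c{\left(J \right)} = - \frac{16 J^{2}}{2} = - 8 J^{2}$)
$E{\left(N \right)} = \frac{1}{5}$
$t{\left(o \right)} = - \frac{25}{o}$ ($t{\left(o \right)} = \frac{-4 - 21}{o} = - \frac{25}{o}$)
$\frac{t{\left(E{\left(-3 \right)} \right)}}{c{\left(-28 + 29 \right)}} = \frac{\left(-25\right) \frac{1}{\frac{1}{5}}}{\left(-8\right) \left(-28 + 29\right)^{2}} = \frac{\left(-25\right) 5}{\left(-8\right) 1^{2}} = - \frac{125}{\left(-8\right) 1} = - \frac{125}{-8} = \left(-125\right) \left(- \frac{1}{8}\right) = \frac{125}{8}$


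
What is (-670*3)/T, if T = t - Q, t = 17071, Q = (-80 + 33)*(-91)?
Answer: -1005/6397 ≈ -0.15710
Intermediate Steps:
Q = 4277 (Q = -47*(-91) = 4277)
T = 12794 (T = 17071 - 1*4277 = 17071 - 4277 = 12794)
(-670*3)/T = -670*3/12794 = -2010*1/12794 = -1005/6397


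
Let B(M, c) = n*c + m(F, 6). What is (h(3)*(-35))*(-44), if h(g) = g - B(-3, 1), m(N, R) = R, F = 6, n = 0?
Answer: -4620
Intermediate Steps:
B(M, c) = 6 (B(M, c) = 0*c + 6 = 0 + 6 = 6)
h(g) = -6 + g (h(g) = g - 1*6 = g - 6 = -6 + g)
(h(3)*(-35))*(-44) = ((-6 + 3)*(-35))*(-44) = -3*(-35)*(-44) = 105*(-44) = -4620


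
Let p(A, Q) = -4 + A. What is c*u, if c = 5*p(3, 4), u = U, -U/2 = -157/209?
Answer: -1570/209 ≈ -7.5120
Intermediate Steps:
U = 314/209 (U = -(-314)/209 = -2*(-157/209) = 314/209 ≈ 1.5024)
u = 314/209 ≈ 1.5024
c = -5 (c = 5*(-4 + 3) = 5*(-1) = -5)
c*u = -5*314/209 = -1570/209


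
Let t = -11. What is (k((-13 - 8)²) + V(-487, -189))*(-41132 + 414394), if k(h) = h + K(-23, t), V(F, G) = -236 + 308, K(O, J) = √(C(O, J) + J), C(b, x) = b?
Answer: 191483406 + 373262*I*√34 ≈ 1.9148e+8 + 2.1765e+6*I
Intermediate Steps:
K(O, J) = √(J + O) (K(O, J) = √(O + J) = √(J + O))
V(F, G) = 72
k(h) = h + I*√34 (k(h) = h + √(-11 - 23) = h + √(-34) = h + I*√34)
(k((-13 - 8)²) + V(-487, -189))*(-41132 + 414394) = (((-13 - 8)² + I*√34) + 72)*(-41132 + 414394) = (((-21)² + I*√34) + 72)*373262 = ((441 + I*√34) + 72)*373262 = (513 + I*√34)*373262 = 191483406 + 373262*I*√34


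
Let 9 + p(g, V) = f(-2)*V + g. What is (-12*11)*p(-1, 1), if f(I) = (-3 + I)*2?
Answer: 2640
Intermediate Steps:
f(I) = -6 + 2*I
p(g, V) = -9 + g - 10*V (p(g, V) = -9 + ((-6 + 2*(-2))*V + g) = -9 + ((-6 - 4)*V + g) = -9 + (-10*V + g) = -9 + (g - 10*V) = -9 + g - 10*V)
(-12*11)*p(-1, 1) = (-12*11)*(-9 - 1 - 10*1) = -132*(-9 - 1 - 10) = -132*(-20) = 2640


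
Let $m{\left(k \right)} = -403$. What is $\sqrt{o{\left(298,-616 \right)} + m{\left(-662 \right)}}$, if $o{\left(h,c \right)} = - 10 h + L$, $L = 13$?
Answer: $i \sqrt{3370} \approx 58.052 i$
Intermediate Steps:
$o{\left(h,c \right)} = 13 - 10 h$ ($o{\left(h,c \right)} = - 10 h + 13 = 13 - 10 h$)
$\sqrt{o{\left(298,-616 \right)} + m{\left(-662 \right)}} = \sqrt{\left(13 - 2980\right) - 403} = \sqrt{-2967 - 403} = \sqrt{-3370} = i \sqrt{3370}$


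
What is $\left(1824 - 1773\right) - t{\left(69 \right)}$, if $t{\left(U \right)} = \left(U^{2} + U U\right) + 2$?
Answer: $-9473$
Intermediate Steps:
$t{\left(U \right)} = 2 + 2 U^{2}$ ($t{\left(U \right)} = \left(U^{2} + U^{2}\right) + 2 = 2 U^{2} + 2 = 2 + 2 U^{2}$)
$\left(1824 - 1773\right) - t{\left(69 \right)} = \left(1824 - 1773\right) - \left(2 + 2 \cdot 69^{2}\right) = \left(1824 - 1773\right) - \left(2 + 2 \cdot 4761\right) = 51 - \left(2 + 9522\right) = 51 - 9524 = -9473$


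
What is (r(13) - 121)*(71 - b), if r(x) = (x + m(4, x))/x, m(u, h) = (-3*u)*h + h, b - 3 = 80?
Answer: 1572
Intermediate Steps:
b = 83 (b = 3 + 80 = 83)
m(u, h) = h - 3*h*u (m(u, h) = -3*h*u + h = h - 3*h*u)
r(x) = -10 (r(x) = (x + x*(1 - 3*4))/x = (x + x*(1 - 12))/x = (x + x*(-11))/x = (x - 11*x)/x = (-10*x)/x = -10)
(r(13) - 121)*(71 - b) = (-10 - 121)*(71 - 1*83) = -131*(71 - 83) = -131*(-12) = 1572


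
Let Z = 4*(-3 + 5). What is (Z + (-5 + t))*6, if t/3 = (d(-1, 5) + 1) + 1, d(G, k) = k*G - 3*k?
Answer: -306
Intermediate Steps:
d(G, k) = -3*k + G*k (d(G, k) = G*k - 3*k = -3*k + G*k)
t = -54 (t = 3*((5*(-3 - 1) + 1) + 1) = 3*((5*(-4) + 1) + 1) = 3*((-20 + 1) + 1) = 3*(-19 + 1) = 3*(-18) = -54)
Z = 8 (Z = 4*2 = 8)
(Z + (-5 + t))*6 = (8 + (-5 - 54))*6 = (8 - 59)*6 = -51*6 = -306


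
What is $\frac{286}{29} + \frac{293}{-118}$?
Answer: $\frac{25251}{3422} \approx 7.379$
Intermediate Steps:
$\frac{286}{29} + \frac{293}{-118} = 286 \cdot \frac{1}{29} + 293 \left(- \frac{1}{118}\right) = \frac{286}{29} - \frac{293}{118} = \frac{25251}{3422}$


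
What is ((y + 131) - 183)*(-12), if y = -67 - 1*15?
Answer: 1608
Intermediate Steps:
y = -82 (y = -67 - 15 = -82)
((y + 131) - 183)*(-12) = ((-82 + 131) - 183)*(-12) = (49 - 183)*(-12) = -134*(-12) = 1608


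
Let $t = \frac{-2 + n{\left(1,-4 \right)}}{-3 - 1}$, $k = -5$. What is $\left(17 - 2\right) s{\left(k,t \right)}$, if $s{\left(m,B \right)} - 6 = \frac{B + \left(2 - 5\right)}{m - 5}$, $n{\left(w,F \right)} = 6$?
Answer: $96$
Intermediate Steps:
$t = -1$ ($t = \frac{-2 + 6}{-3 - 1} = \frac{4}{-4} = 4 \left(- \frac{1}{4}\right) = -1$)
$s{\left(m,B \right)} = 6 + \frac{-3 + B}{-5 + m}$ ($s{\left(m,B \right)} = 6 + \frac{B + \left(2 - 5\right)}{m - 5} = 6 + \frac{B - 3}{-5 + m} = 6 + \frac{-3 + B}{-5 + m}$)
$\left(17 - 2\right) s{\left(k,t \right)} = \left(17 - 2\right) \frac{-33 - 1 + 6 \left(-5\right)}{-5 - 5} = 15 \frac{-33 - 1 - 30}{-10} = 15 \left(\left(- \frac{1}{10}\right) \left(-64\right)\right) = 15 \cdot \frac{32}{5} = 96$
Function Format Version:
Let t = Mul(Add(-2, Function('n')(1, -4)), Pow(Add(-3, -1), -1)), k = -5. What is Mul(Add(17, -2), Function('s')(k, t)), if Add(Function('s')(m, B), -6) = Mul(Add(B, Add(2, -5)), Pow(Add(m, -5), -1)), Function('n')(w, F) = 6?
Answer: 96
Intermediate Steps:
t = -1 (t = Mul(Add(-2, 6), Pow(Add(-3, -1), -1)) = Mul(4, Pow(-4, -1)) = Mul(4, Rational(-1, 4)) = -1)
Function('s')(m, B) = Add(6, Mul(Pow(Add(-5, m), -1), Add(-3, B))) (Function('s')(m, B) = Add(6, Mul(Add(B, Add(2, -5)), Pow(Add(m, -5), -1))) = Add(6, Mul(Add(B, -3), Pow(Add(-5, m), -1))) = Add(6, Mul(Add(-3, B), Pow(Add(-5, m), -1))) = Add(6, Mul(Pow(Add(-5, m), -1), Add(-3, B))))
Mul(Add(17, -2), Function('s')(k, t)) = Mul(Add(17, -2), Mul(Pow(Add(-5, -5), -1), Add(-33, -1, Mul(6, -5)))) = Mul(15, Mul(Pow(-10, -1), Add(-33, -1, -30))) = Mul(15, Mul(Rational(-1, 10), -64)) = Mul(15, Rational(32, 5)) = 96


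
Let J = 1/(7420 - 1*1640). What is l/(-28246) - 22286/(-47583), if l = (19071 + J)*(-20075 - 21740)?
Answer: 2580319642316305/91394000424 ≈ 28233.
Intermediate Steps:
J = 1/5780 (J = 1/(7420 - 1640) = 1/5780 ≈ 0.00017301)
l = -921856676303/1156 (l = (19071 + 1/5780)*(-20075 - 21740) = (110230381/5780)*(-41815) = -921856676303/1156 ≈ -7.9745e+8)
l/(-28246) - 22286/(-47583) = -921856676303/1156/(-28246) - 22286/(-47583) = -921856676303/1156*(-1/28246) - 22286*(-1/47583) = 921856676303/32652376 + 22286/47583 = 2580319642316305/91394000424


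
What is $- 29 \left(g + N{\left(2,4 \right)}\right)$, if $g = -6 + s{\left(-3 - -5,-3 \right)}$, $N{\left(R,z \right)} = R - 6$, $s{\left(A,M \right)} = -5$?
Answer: $435$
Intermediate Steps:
$N{\left(R,z \right)} = -6 + R$
$g = -11$ ($g = -6 - 5 = -11$)
$- 29 \left(g + N{\left(2,4 \right)}\right) = - 29 \left(-11 + \left(-6 + 2\right)\right) = - 29 \left(-11 - 4\right) = \left(-29\right) \left(-15\right) = 435$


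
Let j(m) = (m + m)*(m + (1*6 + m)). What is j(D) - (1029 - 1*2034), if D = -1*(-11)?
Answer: 1621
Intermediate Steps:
D = 11
j(m) = 2*m*(6 + 2*m) (j(m) = (2*m)*(m + (6 + m)) = (2*m)*(6 + 2*m) = 2*m*(6 + 2*m))
j(D) - (1029 - 1*2034) = 4*11*(3 + 11) - (1029 - 1*2034) = 4*11*14 - (1029 - 2034) = 616 - 1*(-1005) = 616 + 1005 = 1621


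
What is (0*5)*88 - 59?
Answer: -59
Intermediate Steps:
(0*5)*88 - 59 = 0*88 - 59 = 0 - 59 = -59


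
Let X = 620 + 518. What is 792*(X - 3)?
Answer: 898920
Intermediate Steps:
X = 1138
792*(X - 3) = 792*(1138 - 3) = 792*1135 = 898920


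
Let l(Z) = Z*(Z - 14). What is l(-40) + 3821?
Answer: 5981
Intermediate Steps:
l(Z) = Z*(-14 + Z)
l(-40) + 3821 = -40*(-14 - 40) + 3821 = -40*(-54) + 3821 = 2160 + 3821 = 5981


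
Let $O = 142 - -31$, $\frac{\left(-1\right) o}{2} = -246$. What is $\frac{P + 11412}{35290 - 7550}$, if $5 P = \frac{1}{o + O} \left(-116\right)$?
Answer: $\frac{9486196}{23058875} \approx 0.41139$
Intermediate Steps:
$o = 492$ ($o = \left(-2\right) \left(-246\right) = 492$)
$O = 173$ ($O = 142 + 31 = 173$)
$P = - \frac{116}{3325}$ ($P = \frac{\frac{1}{492 + 173} \left(-116\right)}{5} = \frac{\frac{1}{665} \left(-116\right)}{5} = \frac{1}{5} \left(- \frac{116}{665}\right) = - \frac{116}{3325} \approx -0.034887$)
$\frac{P + 11412}{35290 - 7550} = \frac{- \frac{116}{3325} + 11412}{35290 - 7550} = \frac{37944784}{3325 \cdot 27740} = \frac{37944784}{3325} \cdot \frac{1}{27740} = \frac{9486196}{23058875}$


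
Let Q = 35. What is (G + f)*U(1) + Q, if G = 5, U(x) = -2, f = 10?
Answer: 5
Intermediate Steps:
(G + f)*U(1) + Q = (5 + 10)*(-2) + 35 = 15*(-2) + 35 = -30 + 35 = 5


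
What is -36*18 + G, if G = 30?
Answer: -618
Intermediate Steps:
-36*18 + G = -36*18 + 30 = -648 + 30 = -618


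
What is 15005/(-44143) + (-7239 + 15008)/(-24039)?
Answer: -703652162/1061153577 ≈ -0.66310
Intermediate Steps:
15005/(-44143) + (-7239 + 15008)/(-24039) = 15005*(-1/44143) + 7769*(-1/24039) = -15005/44143 - 7769/24039 = -703652162/1061153577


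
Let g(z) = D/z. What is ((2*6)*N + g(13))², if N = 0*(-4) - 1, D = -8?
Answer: 26896/169 ≈ 159.15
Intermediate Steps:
N = -1 (N = 0 - 1 = -1)
g(z) = -8/z
((2*6)*N + g(13))² = ((2*6)*(-1) - 8/13)² = (12*(-1) - 8*1/13)² = (-12 - 8/13)² = (-164/13)² = 26896/169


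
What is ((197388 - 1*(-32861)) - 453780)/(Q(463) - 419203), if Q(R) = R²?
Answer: 31933/29262 ≈ 1.0913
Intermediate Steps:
((197388 - 1*(-32861)) - 453780)/(Q(463) - 419203) = ((197388 - 1*(-32861)) - 453780)/(463² - 419203) = ((197388 + 32861) - 453780)/(214369 - 419203) = (230249 - 453780)/(-204834) = -223531*(-1/204834) = 31933/29262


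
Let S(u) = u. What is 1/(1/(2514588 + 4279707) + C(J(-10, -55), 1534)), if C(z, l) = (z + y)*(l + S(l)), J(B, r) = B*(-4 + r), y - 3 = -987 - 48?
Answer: -6794295/9213444500519 ≈ -7.3743e-7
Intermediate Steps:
y = -1032 (y = 3 + (-987 - 48) = 3 - 1035 = -1032)
C(z, l) = 2*l*(-1032 + z) (C(z, l) = (z - 1032)*(l + l) = (-1032 + z)*(2*l) = 2*l*(-1032 + z))
1/(1/(2514588 + 4279707) + C(J(-10, -55), 1534)) = 1/(1/(2514588 + 4279707) + 2*1534*(-1032 - 10*(-4 - 55))) = 1/(1/6794295 + 2*1534*(-1032 - 10*(-59))) = 1/(1/6794295 + 2*1534*(-1032 + 590)) = 1/(1/6794295 + 2*1534*(-442)) = 1/(1/6794295 - 1356056) = 1/(-9213444500519/6794295) = -6794295/9213444500519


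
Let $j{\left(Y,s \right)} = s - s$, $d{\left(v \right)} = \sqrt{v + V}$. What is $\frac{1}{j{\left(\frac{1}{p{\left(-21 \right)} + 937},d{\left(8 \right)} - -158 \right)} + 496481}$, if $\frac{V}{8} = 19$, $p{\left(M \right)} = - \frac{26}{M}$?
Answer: $\frac{1}{496481} \approx 2.0142 \cdot 10^{-6}$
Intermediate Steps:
$V = 152$ ($V = 8 \cdot 19 = 152$)
$d{\left(v \right)} = \sqrt{152 + v}$ ($d{\left(v \right)} = \sqrt{v + 152} = \sqrt{152 + v}$)
$j{\left(Y,s \right)} = 0$
$\frac{1}{j{\left(\frac{1}{p{\left(-21 \right)} + 937},d{\left(8 \right)} - -158 \right)} + 496481} = \frac{1}{0 + 496481} = \frac{1}{496481}$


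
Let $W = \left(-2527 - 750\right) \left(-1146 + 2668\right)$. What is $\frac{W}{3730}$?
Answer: $- \frac{2493797}{1865} \approx -1337.2$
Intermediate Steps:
$W = -4987594$ ($W = \left(-3277\right) 1522 = -4987594$)
$\frac{W}{3730} = - \frac{4987594}{3730} = \left(-4987594\right) \frac{1}{3730} = - \frac{2493797}{1865}$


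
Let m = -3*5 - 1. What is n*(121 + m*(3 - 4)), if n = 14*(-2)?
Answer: -3836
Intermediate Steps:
m = -16 (m = -15 - 1 = -16)
n = -28
n*(121 + m*(3 - 4)) = -28*(121 - 16*(3 - 4)) = -28*(121 - 16*(-1)) = -28*(121 + 16) = -28*137 = -3836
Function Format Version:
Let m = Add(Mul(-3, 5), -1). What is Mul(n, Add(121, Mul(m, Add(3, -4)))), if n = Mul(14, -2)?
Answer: -3836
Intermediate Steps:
m = -16 (m = Add(-15, -1) = -16)
n = -28
Mul(n, Add(121, Mul(m, Add(3, -4)))) = Mul(-28, Add(121, Mul(-16, Add(3, -4)))) = Mul(-28, Add(121, Mul(-16, -1))) = Mul(-28, Add(121, 16)) = Mul(-28, 137) = -3836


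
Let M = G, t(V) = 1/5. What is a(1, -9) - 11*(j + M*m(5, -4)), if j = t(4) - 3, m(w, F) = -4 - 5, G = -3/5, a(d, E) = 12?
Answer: -83/5 ≈ -16.600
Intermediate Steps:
G = -3/5 (G = -3*1/5 = -3/5 ≈ -0.60000)
t(V) = 1/5
m(w, F) = -9
M = -3/5 ≈ -0.60000
j = -14/5 (j = 1/5 - 3 = -14/5 ≈ -2.8000)
a(1, -9) - 11*(j + M*m(5, -4)) = 12 - 11*(-14/5 - 3/5*(-9)) = 12 - 11*(-14/5 + 27/5) = 12 - 11*13/5 = 12 - 143/5 = -83/5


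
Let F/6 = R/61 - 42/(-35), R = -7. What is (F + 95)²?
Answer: 958583521/93025 ≈ 10305.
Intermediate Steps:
F = 1986/305 (F = 6*(-7/61 - 42/(-35)) = 6*(-7*1/61 - 42*(-1/35)) = 6*(-7/61 + 6/5) = 6*(331/305) = 1986/305 ≈ 6.5115)
(F + 95)² = (1986/305 + 95)² = (30961/305)² = 958583521/93025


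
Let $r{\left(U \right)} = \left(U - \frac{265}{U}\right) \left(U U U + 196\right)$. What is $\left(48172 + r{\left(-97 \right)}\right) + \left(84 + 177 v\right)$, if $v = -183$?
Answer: $\frac{8345228593}{97} \approx 8.6033 \cdot 10^{7}$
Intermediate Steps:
$r{\left(U \right)} = \left(196 + U^{3}\right) \left(U - \frac{265}{U}\right)$ ($r{\left(U \right)} = \left(U - \frac{265}{U}\right) \left(U^{2} U + 196\right) = \left(U - \frac{265}{U}\right) \left(U^{3} + 196\right) = \left(U - \frac{265}{U}\right) \left(196 + U^{3}\right) = \left(196 + U^{3}\right) \left(U - \frac{265}{U}\right)$)
$\left(48172 + r{\left(-97 \right)}\right) + \left(84 + 177 v\right) = \left(48172 + \frac{-51940 + \left(-97\right)^{2} \left(196 + \left(-97\right)^{3} - -25705\right)}{-97}\right) + \left(84 + 177 \left(-183\right)\right) = \left(48172 - \frac{-51940 + 9409 \left(196 - 912673 + 25705\right)}{97}\right) + \left(84 - 32391\right) = \left(48172 - \frac{-51940 + 9409 \left(-886772\right)}{97}\right) - 32307 = \left(48172 - \frac{-51940 - 8343637748}{97}\right) - 32307 = \left(48172 - - \frac{8343689688}{97}\right) - 32307 = \left(48172 + \frac{8343689688}{97}\right) - 32307 = \frac{8348362372}{97} - 32307 = \frac{8345228593}{97}$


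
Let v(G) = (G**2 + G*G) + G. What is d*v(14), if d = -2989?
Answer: -1213534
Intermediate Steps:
v(G) = G + 2*G**2 (v(G) = (G**2 + G**2) + G = 2*G**2 + G = G + 2*G**2)
d*v(14) = -41846*(1 + 2*14) = -41846*(1 + 28) = -41846*29 = -2989*406 = -1213534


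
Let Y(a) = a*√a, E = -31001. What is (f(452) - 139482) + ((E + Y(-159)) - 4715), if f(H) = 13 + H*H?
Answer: 29119 - 159*I*√159 ≈ 29119.0 - 2004.9*I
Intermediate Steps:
f(H) = 13 + H²
Y(a) = a^(3/2)
(f(452) - 139482) + ((E + Y(-159)) - 4715) = ((13 + 452²) - 139482) + ((-31001 + (-159)^(3/2)) - 4715) = ((13 + 204304) - 139482) + ((-31001 - 159*I*√159) - 4715) = (204317 - 139482) + (-35716 - 159*I*√159) = 64835 + (-35716 - 159*I*√159) = 29119 - 159*I*√159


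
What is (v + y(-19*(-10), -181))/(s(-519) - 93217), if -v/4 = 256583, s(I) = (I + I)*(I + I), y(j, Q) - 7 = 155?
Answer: -1026170/984227 ≈ -1.0426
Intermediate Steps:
y(j, Q) = 162 (y(j, Q) = 7 + 155 = 162)
s(I) = 4*I² (s(I) = (2*I)*(2*I) = 4*I²)
v = -1026332 (v = -4*256583 = -1026332)
(v + y(-19*(-10), -181))/(s(-519) - 93217) = (-1026332 + 162)/(4*(-519)² - 93217) = -1026170/(4*269361 - 93217) = -1026170/(1077444 - 93217) = -1026170/984227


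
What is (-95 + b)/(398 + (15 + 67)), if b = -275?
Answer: -37/48 ≈ -0.77083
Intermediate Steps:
(-95 + b)/(398 + (15 + 67)) = (-95 - 275)/(398 + (15 + 67)) = -370/(398 + 82) = -370/480 = -370*1/480 = -37/48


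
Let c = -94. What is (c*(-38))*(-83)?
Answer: -296476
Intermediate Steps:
(c*(-38))*(-83) = -94*(-38)*(-83) = 3572*(-83) = -296476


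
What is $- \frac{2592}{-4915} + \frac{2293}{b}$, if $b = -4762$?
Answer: $\frac{1073009}{23405230} \approx 0.045845$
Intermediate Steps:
$- \frac{2592}{-4915} + \frac{2293}{b} = - \frac{2592}{-4915} + \frac{2293}{-4762} = \left(-2592\right) \left(- \frac{1}{4915}\right) + 2293 \left(- \frac{1}{4762}\right) = \frac{2592}{4915} - \frac{2293}{4762} = \frac{1073009}{23405230}$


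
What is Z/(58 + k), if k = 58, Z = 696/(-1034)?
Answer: -3/517 ≈ -0.0058027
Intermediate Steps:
Z = -348/517 (Z = 696*(-1/1034) = -348/517 ≈ -0.67311)
Z/(58 + k) = -348/517/(58 + 58) = -348/517/116 = (1/116)*(-348/517) = -3/517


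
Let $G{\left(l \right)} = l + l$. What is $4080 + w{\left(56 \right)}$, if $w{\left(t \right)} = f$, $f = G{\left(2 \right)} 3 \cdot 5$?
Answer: $4140$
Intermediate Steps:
$G{\left(l \right)} = 2 l$
$f = 60$ ($f = 2 \cdot 2 \cdot 3 \cdot 5 = 4 \cdot 3 \cdot 5 = 12 \cdot 5 = 60$)
$w{\left(t \right)} = 60$
$4080 + w{\left(56 \right)} = 4080 + 60 = 4140$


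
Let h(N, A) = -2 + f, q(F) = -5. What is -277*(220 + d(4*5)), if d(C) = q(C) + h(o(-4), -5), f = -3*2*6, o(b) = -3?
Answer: -49029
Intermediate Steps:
f = -36 (f = -6*6 = -36)
h(N, A) = -38 (h(N, A) = -2 - 36 = -38)
d(C) = -43 (d(C) = -5 - 38 = -43)
-277*(220 + d(4*5)) = -277*(220 - 43) = -277*177 = -49029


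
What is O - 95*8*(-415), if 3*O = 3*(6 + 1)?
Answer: 315407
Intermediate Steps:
O = 7 (O = (3*(6 + 1))/3 = (3*7)/3 = (1/3)*21 = 7)
O - 95*8*(-415) = 7 - 95*8*(-415) = 7 - 760*(-415) = 7 + 315400 = 315407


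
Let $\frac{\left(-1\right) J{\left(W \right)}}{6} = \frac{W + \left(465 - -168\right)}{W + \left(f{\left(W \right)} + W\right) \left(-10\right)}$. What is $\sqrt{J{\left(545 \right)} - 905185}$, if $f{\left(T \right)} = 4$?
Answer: $\frac{i \sqrt{22134476483365}}{4945} \approx 951.41 i$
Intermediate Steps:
$J{\left(W \right)} = - \frac{6 \left(633 + W\right)}{-40 - 9 W}$ ($J{\left(W \right)} = - 6 \frac{W + \left(465 - -168\right)}{W + \left(4 + W\right) \left(-10\right)} = - 6 \frac{W + \left(465 + 168\right)}{W - \left(40 + 10 W\right)} = - 6 \frac{W + 633}{-40 - 9 W} = - 6 \frac{633 + W}{-40 - 9 W} = - \frac{6 \left(633 + W\right)}{-40 - 9 W}$)
$\sqrt{J{\left(545 \right)} - 905185} = \sqrt{\frac{6 \left(633 + 545\right)}{40 + 9 \cdot 545} - 905185} = \sqrt{6 \frac{1}{40 + 4905} \cdot 1178 - 905185} = \sqrt{6 \cdot \frac{1}{4945} \cdot 1178 - 905185} = \sqrt{\frac{7068}{4945} - 905185} = \sqrt{- \frac{4476132757}{4945}} = \frac{i \sqrt{22134476483365}}{4945}$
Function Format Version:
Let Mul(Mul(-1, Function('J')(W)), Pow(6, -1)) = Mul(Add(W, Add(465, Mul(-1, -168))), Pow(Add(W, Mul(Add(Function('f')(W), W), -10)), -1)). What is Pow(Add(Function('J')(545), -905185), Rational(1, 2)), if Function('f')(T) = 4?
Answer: Mul(Rational(1, 4945), I, Pow(22134476483365, Rational(1, 2))) ≈ Mul(951.41, I)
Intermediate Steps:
Function('J')(W) = Mul(-6, Pow(Add(-40, Mul(-9, W)), -1), Add(633, W)) (Function('J')(W) = Mul(-6, Mul(Add(W, Add(465, Mul(-1, -168))), Pow(Add(W, Mul(Add(4, W), -10)), -1))) = Mul(-6, Mul(Add(W, Add(465, 168)), Pow(Add(W, Add(-40, Mul(-10, W))), -1))) = Mul(-6, Mul(Add(W, 633), Pow(Add(-40, Mul(-9, W)), -1))) = Mul(-6, Mul(Add(633, W), Pow(Add(-40, Mul(-9, W)), -1))) = Mul(-6, Mul(Pow(Add(-40, Mul(-9, W)), -1), Add(633, W))) = Mul(-6, Pow(Add(-40, Mul(-9, W)), -1), Add(633, W)))
Pow(Add(Function('J')(545), -905185), Rational(1, 2)) = Pow(Add(Mul(6, Pow(Add(40, Mul(9, 545)), -1), Add(633, 545)), -905185), Rational(1, 2)) = Pow(Add(Mul(6, Pow(Add(40, 4905), -1), 1178), -905185), Rational(1, 2)) = Pow(Add(Mul(6, Pow(4945, -1), 1178), -905185), Rational(1, 2)) = Pow(Add(Mul(6, Rational(1, 4945), 1178), -905185), Rational(1, 2)) = Pow(Add(Rational(7068, 4945), -905185), Rational(1, 2)) = Pow(Rational(-4476132757, 4945), Rational(1, 2)) = Mul(Rational(1, 4945), I, Pow(22134476483365, Rational(1, 2)))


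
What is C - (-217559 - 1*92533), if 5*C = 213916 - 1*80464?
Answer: 1683912/5 ≈ 3.3678e+5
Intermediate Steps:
C = 133452/5 (C = (213916 - 1*80464)/5 = (213916 - 80464)/5 = (⅕)*133452 = 133452/5 ≈ 26690.)
C - (-217559 - 1*92533) = 133452/5 - (-217559 - 1*92533) = 133452/5 - (-217559 - 92533) = 133452/5 - 1*(-310092) = 133452/5 + 310092 = 1683912/5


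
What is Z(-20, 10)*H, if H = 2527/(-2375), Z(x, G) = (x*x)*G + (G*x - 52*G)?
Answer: -87248/25 ≈ -3489.9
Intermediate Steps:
Z(x, G) = -52*G + G*x + G*x² (Z(x, G) = x²*G + (-52*G + G*x) = G*x² + (-52*G + G*x) = -52*G + G*x + G*x²)
H = -133/125 (H = 2527*(-1/2375) = -133/125 ≈ -1.0640)
Z(-20, 10)*H = (10*(-52 - 20 + (-20)²))*(-133/125) = (10*(-52 - 20 + 400))*(-133/125) = (10*328)*(-133/125) = 3280*(-133/125) = -87248/25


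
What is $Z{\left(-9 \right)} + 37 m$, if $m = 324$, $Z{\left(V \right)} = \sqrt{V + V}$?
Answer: $11988 + 3 i \sqrt{2} \approx 11988.0 + 4.2426 i$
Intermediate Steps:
$Z{\left(V \right)} = \sqrt{2} \sqrt{V}$ ($Z{\left(V \right)} = \sqrt{2 V} = \sqrt{2} \sqrt{V}$)
$Z{\left(-9 \right)} + 37 m = \sqrt{2} \sqrt{-9} + 37 \cdot 324 = \sqrt{2} \cdot 3 i + 11988 = 3 i \sqrt{2} + 11988 = 11988 + 3 i \sqrt{2}$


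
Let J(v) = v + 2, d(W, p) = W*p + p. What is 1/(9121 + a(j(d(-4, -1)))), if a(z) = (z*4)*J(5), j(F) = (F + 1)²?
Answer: 1/9569 ≈ 0.00010450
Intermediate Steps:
d(W, p) = p + W*p
j(F) = (1 + F)²
J(v) = 2 + v
a(z) = 28*z (a(z) = (z*4)*(2 + 5) = (4*z)*7 = 28*z)
1/(9121 + a(j(d(-4, -1)))) = 1/(9121 + 28*(1 - (1 - 4))²) = 1/(9121 + 28*(1 - 1*(-3))²) = 1/(9121 + 28*(1 + 3)²) = 1/(9121 + 28*4²) = 1/(9121 + 28*16) = 1/(9121 + 448) = 1/9569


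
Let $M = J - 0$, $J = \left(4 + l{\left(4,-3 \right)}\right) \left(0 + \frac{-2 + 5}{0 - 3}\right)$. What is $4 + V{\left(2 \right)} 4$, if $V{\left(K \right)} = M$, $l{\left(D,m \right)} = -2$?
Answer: $-4$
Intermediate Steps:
$J = -2$ ($J = \left(4 - 2\right) \left(0 + \frac{-2 + 5}{0 - 3}\right) = 2 \left(0 + \frac{3}{-3}\right) = 2 \left(0 + 3 \left(- \frac{1}{3}\right)\right) = 2 \left(0 - 1\right) = 2 \left(-1\right) = -2$)
$M = -2$ ($M = -2 - 0 = -2 + 0 = -2$)
$V{\left(K \right)} = -2$
$4 + V{\left(2 \right)} 4 = 4 - 8 = -4$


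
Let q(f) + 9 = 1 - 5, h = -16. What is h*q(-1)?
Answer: 208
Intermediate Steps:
q(f) = -13 (q(f) = -9 + (1 - 5) = -9 - 4 = -13)
h*q(-1) = -16*(-13) = 208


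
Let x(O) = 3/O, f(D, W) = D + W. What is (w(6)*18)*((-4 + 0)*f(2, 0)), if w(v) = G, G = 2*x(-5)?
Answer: 864/5 ≈ 172.80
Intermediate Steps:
G = -6/5 (G = 2*(3/(-5)) = 2*(3*(-⅕)) = 2*(-⅗) = -6/5 ≈ -1.2000)
w(v) = -6/5
(w(6)*18)*((-4 + 0)*f(2, 0)) = (-6/5*18)*((-4 + 0)*(2 + 0)) = -(-432)*2/5 = -108/5*(-8) = 864/5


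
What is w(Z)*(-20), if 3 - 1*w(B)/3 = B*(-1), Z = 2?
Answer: -300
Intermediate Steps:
w(B) = 9 + 3*B (w(B) = 9 - 3*B*(-1) = 9 - (-3)*B = 9 + 3*B)
w(Z)*(-20) = (9 + 3*2)*(-20) = (9 + 6)*(-20) = 15*(-20) = -300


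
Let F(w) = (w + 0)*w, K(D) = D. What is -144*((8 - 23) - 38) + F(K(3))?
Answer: 7641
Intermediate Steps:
F(w) = w² (F(w) = w*w = w²)
-144*((8 - 23) - 38) + F(K(3)) = -144*((8 - 23) - 38) + 3² = -144*(-15 - 38) + 9 = -144*(-53) + 9 = 7632 + 9 = 7641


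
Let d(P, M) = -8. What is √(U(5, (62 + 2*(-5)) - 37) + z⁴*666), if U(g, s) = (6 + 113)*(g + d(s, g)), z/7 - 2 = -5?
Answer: √129523989 ≈ 11381.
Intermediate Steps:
z = -21 (z = 14 + 7*(-5) = 14 - 35 = -21)
U(g, s) = -952 + 119*g (U(g, s) = (6 + 113)*(g - 8) = 119*(-8 + g) = -952 + 119*g)
√(U(5, (62 + 2*(-5)) - 37) + z⁴*666) = √((-952 + 119*5) + (-21)⁴*666) = √((-952 + 595) + 194481*666) = √(-357 + 129524346) = √129523989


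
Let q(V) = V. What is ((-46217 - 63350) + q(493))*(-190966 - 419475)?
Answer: 66583241634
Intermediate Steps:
((-46217 - 63350) + q(493))*(-190966 - 419475) = ((-46217 - 63350) + 493)*(-190966 - 419475) = (-109567 + 493)*(-610441) = -109074*(-610441) = 66583241634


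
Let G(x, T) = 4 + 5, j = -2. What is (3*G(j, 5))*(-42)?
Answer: -1134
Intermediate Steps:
G(x, T) = 9
(3*G(j, 5))*(-42) = (3*9)*(-42) = 27*(-42) = -1134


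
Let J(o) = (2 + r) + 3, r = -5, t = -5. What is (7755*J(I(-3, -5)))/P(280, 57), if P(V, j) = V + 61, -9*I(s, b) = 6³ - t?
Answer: 0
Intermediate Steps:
I(s, b) = -221/9 (I(s, b) = -(6³ - 1*(-5))/9 = -(216 + 5)/9 = -⅑*221 = -221/9)
P(V, j) = 61 + V
J(o) = 0 (J(o) = (2 - 5) + 3 = -3 + 3 = 0)
(7755*J(I(-3, -5)))/P(280, 57) = (7755*0)/(61 + 280) = 0/341 = 0*(1/341) = 0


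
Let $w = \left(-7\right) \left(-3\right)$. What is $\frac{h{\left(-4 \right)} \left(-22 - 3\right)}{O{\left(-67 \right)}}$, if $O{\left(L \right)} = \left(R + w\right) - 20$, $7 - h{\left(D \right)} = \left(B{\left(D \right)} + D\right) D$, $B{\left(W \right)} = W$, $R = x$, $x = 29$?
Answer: $\frac{125}{6} \approx 20.833$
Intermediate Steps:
$R = 29$
$w = 21$
$h{\left(D \right)} = 7 - 2 D^{2}$ ($h{\left(D \right)} = 7 - \left(D + D\right) D = 7 - 2 D D = 7 - 2 D^{2}$)
$O{\left(L \right)} = 30$ ($O{\left(L \right)} = \left(29 + 21\right) - 20 = 50 - 20 = 30$)
$\frac{h{\left(-4 \right)} \left(-22 - 3\right)}{O{\left(-67 \right)}} = \frac{\left(7 - 2 \left(-4\right)^{2}\right) \left(-22 - 3\right)}{30} = \left(7 - 32\right) \left(-25\right) \frac{1}{30} = \left(-25\right) \left(-25\right) \frac{1}{30} = 625 \cdot \frac{1}{30} = \frac{125}{6}$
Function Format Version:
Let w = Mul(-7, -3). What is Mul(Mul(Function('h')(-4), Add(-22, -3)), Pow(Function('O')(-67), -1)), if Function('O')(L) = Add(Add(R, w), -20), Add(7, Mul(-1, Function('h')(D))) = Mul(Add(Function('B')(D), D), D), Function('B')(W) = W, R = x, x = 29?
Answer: Rational(125, 6) ≈ 20.833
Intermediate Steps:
R = 29
w = 21
Function('h')(D) = Add(7, Mul(-2, Pow(D, 2))) (Function('h')(D) = Add(7, Mul(-1, Mul(Add(D, D), D))) = Add(7, Mul(-1, Mul(Mul(2, D), D))) = Add(7, Mul(-1, Mul(2, Pow(D, 2)))) = Add(7, Mul(-2, Pow(D, 2))))
Function('O')(L) = 30 (Function('O')(L) = Add(Add(29, 21), -20) = Add(50, -20) = 30)
Mul(Mul(Function('h')(-4), Add(-22, -3)), Pow(Function('O')(-67), -1)) = Mul(Mul(Add(7, Mul(-2, Pow(-4, 2))), Add(-22, -3)), Pow(30, -1)) = Mul(Mul(Add(7, Mul(-2, 16)), -25), Rational(1, 30)) = Mul(Mul(Add(7, -32), -25), Rational(1, 30)) = Mul(Mul(-25, -25), Rational(1, 30)) = Mul(625, Rational(1, 30)) = Rational(125, 6)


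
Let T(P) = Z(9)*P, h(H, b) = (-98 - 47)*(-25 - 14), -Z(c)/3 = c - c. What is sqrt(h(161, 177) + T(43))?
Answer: sqrt(5655) ≈ 75.200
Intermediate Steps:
Z(c) = 0 (Z(c) = -3*(c - c) = -3*0 = 0)
h(H, b) = 5655 (h(H, b) = -145*(-39) = 5655)
T(P) = 0 (T(P) = 0*P = 0)
sqrt(h(161, 177) + T(43)) = sqrt(5655 + 0) = sqrt(5655)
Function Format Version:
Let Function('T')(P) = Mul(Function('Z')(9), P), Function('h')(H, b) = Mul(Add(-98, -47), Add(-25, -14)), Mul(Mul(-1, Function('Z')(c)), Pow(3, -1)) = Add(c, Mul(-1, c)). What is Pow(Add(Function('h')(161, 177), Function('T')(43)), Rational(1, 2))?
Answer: Pow(5655, Rational(1, 2)) ≈ 75.200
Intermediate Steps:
Function('Z')(c) = 0 (Function('Z')(c) = Mul(-3, Add(c, Mul(-1, c))) = Mul(-3, 0) = 0)
Function('h')(H, b) = 5655 (Function('h')(H, b) = Mul(-145, -39) = 5655)
Function('T')(P) = 0 (Function('T')(P) = Mul(0, P) = 0)
Pow(Add(Function('h')(161, 177), Function('T')(43)), Rational(1, 2)) = Pow(Add(5655, 0), Rational(1, 2)) = Pow(5655, Rational(1, 2))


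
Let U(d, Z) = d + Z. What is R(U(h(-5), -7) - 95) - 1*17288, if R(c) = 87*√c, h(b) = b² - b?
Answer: -17288 + 522*I*√2 ≈ -17288.0 + 738.22*I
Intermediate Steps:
U(d, Z) = Z + d
R(U(h(-5), -7) - 95) - 1*17288 = 87*√((-7 - 5*(-1 - 5)) - 95) - 1*17288 = 87*√((-7 - 5*(-6)) - 95) - 17288 = 87*√((-7 + 30) - 95) - 17288 = 87*√(23 - 95) - 17288 = 87*√(-72) - 17288 = 87*(6*I*√2) - 17288 = 522*I*√2 - 17288 = -17288 + 522*I*√2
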